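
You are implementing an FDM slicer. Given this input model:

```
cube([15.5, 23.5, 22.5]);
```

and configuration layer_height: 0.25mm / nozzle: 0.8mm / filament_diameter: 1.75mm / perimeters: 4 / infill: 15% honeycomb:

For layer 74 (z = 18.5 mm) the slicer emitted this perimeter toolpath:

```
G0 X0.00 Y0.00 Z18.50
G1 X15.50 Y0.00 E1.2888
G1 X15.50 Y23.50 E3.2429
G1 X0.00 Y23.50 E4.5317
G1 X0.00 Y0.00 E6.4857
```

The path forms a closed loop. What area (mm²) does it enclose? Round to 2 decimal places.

Apply the shoelace formula to the sequence of (X, Y) vertices; enclosed area = 364.25 mm².

364.25 mm²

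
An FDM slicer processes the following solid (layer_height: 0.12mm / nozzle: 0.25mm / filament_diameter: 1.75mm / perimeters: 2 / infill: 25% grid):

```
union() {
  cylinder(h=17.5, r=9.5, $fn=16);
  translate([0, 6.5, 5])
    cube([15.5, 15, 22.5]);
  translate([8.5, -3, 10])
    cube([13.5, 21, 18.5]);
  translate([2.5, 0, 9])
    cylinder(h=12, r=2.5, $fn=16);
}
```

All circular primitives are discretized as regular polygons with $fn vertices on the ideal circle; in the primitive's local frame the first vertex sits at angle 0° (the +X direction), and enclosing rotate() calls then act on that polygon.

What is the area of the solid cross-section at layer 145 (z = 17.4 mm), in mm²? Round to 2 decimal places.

At z = 17.4 mm: the r=9.5 cylinder gives a regular 16-gon of circumradius 9.5 (constant along its height) (area = (16/2)·9.500²·sin(360°/16) = 276.30 mm²); the cube at (0, 6.5) (footprint 15.5×15) is included at this height (area 232.50 mm²); the cube at (8.5, -3) is present — its section is the full 13.5×21 rectangle (area 283.50 mm²); the cylinder at (2.5, 0): section is a regular 16-gon, circumradius r=2.5 (area = (16/2)·2.500²·sin(360°/16) = 19.13 mm²); Merging all regions: the regions partially overlap — summed areas 811.43 mm² minus the doubly-counted overlap 117.57 mm² gives 693.86 mm² — area = 693.86 mm². Overall, the cross-section is one region with 1 hole. Net area = 693.86 mm².

693.86 mm²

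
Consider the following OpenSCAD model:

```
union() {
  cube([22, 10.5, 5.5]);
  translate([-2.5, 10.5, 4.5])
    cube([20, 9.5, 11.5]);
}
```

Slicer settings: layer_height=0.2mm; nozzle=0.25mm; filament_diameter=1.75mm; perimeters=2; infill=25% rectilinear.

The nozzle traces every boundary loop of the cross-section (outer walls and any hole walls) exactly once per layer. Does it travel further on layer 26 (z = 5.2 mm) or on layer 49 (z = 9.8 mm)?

Layer 26 (z = 5.2): the cube (footprint 22×10.5) is included at this height (perimeter 65.00 mm); the 20×9.5 cube at (-2.5, 10.5) contributes its full rectangle (perimeter 59.00 mm); Combining (union): the 2 present regions share edge segments without overlapping in area, so areas simply add but the touching pieces fuse into one outline (the shared edge portions become interior and drop out of the boundary) — boundary = 89.00 mm. So its perimeter = 89.00 mm. Layer 49 (z = 9.8): the cube is not intersected at this z (z outside [0, 5.5]); the cube at (-2.5, 10.5) (footprint 20×9.5) is included at this height (perimeter 59.00 mm); Merging all regions: only the 20×9.5 cube at (-2.5, 10.5) is present, so the union is just that shape — boundary = 59.00 mm. So its perimeter = 59.00 mm. Layer 26 is larger (89.00 vs 59.00 mm).

layer 26 (z = 5.2 mm)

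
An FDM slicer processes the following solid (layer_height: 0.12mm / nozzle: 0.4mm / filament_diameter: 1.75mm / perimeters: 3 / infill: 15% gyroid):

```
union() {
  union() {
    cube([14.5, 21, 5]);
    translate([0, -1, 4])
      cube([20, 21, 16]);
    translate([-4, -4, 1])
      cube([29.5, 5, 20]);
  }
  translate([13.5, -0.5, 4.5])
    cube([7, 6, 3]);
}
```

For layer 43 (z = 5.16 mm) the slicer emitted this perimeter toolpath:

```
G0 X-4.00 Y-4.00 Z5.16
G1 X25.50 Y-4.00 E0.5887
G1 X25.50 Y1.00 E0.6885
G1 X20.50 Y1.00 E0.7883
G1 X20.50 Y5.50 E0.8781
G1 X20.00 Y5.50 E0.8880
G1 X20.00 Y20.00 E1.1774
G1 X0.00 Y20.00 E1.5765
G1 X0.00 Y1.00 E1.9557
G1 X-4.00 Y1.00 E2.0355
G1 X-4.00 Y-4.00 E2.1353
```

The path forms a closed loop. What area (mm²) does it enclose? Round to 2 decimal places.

529.75 mm²

Apply the shoelace formula to the sequence of (X, Y) vertices; enclosed area = 529.75 mm².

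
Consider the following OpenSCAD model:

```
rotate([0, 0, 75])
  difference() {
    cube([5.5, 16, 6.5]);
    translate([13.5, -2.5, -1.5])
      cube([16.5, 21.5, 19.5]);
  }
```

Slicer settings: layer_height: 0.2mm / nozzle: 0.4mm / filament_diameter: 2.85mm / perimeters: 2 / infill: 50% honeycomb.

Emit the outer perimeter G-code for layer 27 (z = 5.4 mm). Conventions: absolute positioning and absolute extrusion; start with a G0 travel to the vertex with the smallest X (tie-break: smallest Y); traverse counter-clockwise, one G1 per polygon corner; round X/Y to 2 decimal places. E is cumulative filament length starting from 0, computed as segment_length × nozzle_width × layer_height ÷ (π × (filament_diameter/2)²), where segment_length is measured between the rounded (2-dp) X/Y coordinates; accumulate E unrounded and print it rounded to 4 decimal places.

G0 X-15.45 Y4.14 Z5.40
G1 X0.00 Y0.00 E0.2006
G1 X1.42 Y5.31 E0.2695
G1 X-14.03 Y9.45 E0.4701
G1 X-15.45 Y4.14 E0.5390

At z = 5.4 mm: the 5.5×16 cube contributes its full rectangle; the cube at (13.5, -2.5) is present — its section is the full 16.5×21.5 rectangle; Taking the first minus the rest: starting from the 5.5×16 cube, the 16.5×21.5 cube at (13.5, -2.5) misses the remaining region (no effect) — 1 connected region; (rotated 75° about Z; rotation is an isometry so areas/perimeters/island counts are preserved). The outline is a single polygon with 4 vertices. Extrusion per mm of travel: 0.4 × 0.2 / (π × 1.425²) = 0.012540. Accumulating E over each segment gives final E = 0.5390.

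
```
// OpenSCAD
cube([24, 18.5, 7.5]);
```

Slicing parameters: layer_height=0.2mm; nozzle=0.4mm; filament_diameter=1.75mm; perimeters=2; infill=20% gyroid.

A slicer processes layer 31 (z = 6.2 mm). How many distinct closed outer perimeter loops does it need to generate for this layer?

1

At z = 6.2 mm: the cube is present — its section is the full 24×18.5 rectangle. The result has 1 disconnected region.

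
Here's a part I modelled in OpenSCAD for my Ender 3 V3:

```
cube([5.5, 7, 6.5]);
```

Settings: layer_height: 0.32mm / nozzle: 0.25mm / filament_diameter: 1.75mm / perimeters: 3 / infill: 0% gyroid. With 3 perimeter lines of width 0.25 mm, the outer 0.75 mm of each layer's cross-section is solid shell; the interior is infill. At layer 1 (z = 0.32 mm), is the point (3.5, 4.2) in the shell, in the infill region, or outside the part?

At z = 0.32 mm: the cube is present — its section is the full 5.5×7 rectangle. Overall, the cross-section is a single solid region. The nearest boundary edge runs (5.50, 0.00)→(5.50, 7.00); distance from the point to it = 2.00 mm. The point is inside the cross-section and 2.00 mm from the nearest boundary — more than the 0.75 mm shell width (3 × 0.25), so it's in the infill interior.

infill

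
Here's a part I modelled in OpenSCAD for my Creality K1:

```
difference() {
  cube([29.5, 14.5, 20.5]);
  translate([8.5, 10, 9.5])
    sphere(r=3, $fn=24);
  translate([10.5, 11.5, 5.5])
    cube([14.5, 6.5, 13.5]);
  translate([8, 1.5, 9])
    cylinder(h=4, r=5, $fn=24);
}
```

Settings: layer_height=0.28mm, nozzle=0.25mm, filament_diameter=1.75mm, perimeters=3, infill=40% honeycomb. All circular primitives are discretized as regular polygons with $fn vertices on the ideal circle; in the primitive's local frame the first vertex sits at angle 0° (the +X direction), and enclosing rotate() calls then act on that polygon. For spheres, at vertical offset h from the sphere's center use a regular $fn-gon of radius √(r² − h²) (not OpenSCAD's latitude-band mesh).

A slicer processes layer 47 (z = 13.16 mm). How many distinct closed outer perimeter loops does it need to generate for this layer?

At z = 13.16 mm: the 29.5×14.5 cube contributes its full rectangle; the sphere at (8.5, 10) is not intersected at this z (|z−center|=3.660 > r=3); the cube at (10.5, 11.5) (footprint 14.5×6.5) is included at this height; the cylinder at (8, 1.5) does not reach this height (z outside [9, 13]); Taking the first minus the rest: starting from the 29.5×14.5 cube, the 14.5×6.5 cube at (10.5, 11.5) partially overlaps it — only the 43.50 mm² overlap (of its 94.25 mm²) is removed, clipping the outline — 1 connected region. The result has 1 disconnected region.

1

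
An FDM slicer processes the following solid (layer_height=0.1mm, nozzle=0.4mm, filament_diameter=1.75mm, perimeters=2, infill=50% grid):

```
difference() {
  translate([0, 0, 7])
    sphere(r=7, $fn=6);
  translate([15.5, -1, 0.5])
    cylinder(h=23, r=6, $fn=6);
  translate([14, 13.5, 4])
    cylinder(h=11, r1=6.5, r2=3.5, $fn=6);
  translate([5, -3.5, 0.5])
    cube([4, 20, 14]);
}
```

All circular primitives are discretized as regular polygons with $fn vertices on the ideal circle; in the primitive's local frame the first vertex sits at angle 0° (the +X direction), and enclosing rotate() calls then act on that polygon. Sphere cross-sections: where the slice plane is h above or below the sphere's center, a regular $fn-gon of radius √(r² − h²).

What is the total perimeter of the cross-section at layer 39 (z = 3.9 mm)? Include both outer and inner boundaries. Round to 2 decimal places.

36.97 mm

At z = 3.9 mm: the r=7 sphere contributes a regular 6-gon of circumradius √(7²−3.1²) = 6.276 (perimeter = 2·6·6.276·sin(180°/6) = 37.66 mm); the r=6 cylinder at (15.5, -1) gives a regular 6-gon of circumradius 6 (constant along its height) (perimeter = 2·6·6.000·sin(180°/6) = 36.00 mm); the cone at (14, 13.5) is absent (z outside [4, 15]); the cube at (5, -3.5) (footprint 4×20) is included at this height (perimeter 48.00 mm); Subtracting the remaining from the first: starting from the r=7 sphere, the r=6 cylinder at (15.5, -1) misses the remaining region (no effect); the 4×20 cube at (5, -3.5) partially overlaps it — only the 2.82 mm² overlap (of its 80.00 mm²) is removed, clipping the outline — boundary = 36.97 mm. Overall, the cross-section is a single solid region. Total boundary length (outer) = 36.97 mm.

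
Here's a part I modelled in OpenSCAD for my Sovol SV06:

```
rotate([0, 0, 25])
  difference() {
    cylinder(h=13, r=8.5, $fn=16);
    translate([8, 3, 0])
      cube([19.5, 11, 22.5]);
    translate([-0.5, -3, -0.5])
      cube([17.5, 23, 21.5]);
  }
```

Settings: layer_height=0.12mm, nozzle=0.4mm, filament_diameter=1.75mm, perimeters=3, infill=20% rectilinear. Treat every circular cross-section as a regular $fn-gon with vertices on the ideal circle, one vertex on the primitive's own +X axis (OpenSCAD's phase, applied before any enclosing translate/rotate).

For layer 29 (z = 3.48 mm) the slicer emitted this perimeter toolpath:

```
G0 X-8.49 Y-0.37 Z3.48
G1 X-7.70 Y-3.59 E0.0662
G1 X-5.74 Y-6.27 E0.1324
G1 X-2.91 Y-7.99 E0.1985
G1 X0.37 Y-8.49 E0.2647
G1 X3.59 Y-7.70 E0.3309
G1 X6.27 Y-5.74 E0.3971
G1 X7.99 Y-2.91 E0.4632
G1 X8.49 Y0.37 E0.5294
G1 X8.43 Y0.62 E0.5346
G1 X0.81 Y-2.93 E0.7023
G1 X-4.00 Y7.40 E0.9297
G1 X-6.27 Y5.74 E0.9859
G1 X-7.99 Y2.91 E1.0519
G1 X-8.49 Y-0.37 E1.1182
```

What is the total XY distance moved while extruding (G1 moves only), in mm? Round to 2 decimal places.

56.03 mm

Sum the Euclidean lengths of each G1 segment: total = 56.03 mm.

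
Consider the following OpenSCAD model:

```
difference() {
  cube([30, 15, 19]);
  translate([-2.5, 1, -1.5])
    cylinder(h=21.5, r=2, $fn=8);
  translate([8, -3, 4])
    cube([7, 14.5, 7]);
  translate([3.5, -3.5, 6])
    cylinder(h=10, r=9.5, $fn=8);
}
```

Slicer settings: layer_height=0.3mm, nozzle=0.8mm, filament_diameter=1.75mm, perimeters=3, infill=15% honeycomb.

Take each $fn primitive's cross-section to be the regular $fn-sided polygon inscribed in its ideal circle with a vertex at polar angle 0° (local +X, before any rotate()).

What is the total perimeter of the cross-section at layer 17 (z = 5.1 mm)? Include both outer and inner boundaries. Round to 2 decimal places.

At z = 5.1 mm: the cube (footprint 30×15) is included at this height (perimeter 90.00 mm); the cylinder at (-2.5, 1): section is a regular 8-gon, circumradius r=2 (perimeter = 2·8·2.000·sin(180°/8) = 12.25 mm); the cube at (8, -3) is present — its section is the full 7×14.5 rectangle (perimeter 43.00 mm); the cylinder at (3.5, -3.5) is not intersected at this z (z outside [6, 16]); Subtracting the remaining from the first: starting from the 30×15 cube, the r=2 cylinder at (-2.5, 1) misses the remaining region (no effect); the 7×14.5 cube at (8, -3) partially overlaps it — only the 80.50 mm² overlap (of its 101.50 mm²) is removed, clipping the outline — boundary = 113.00 mm. Overall, the cross-section is a single solid region. Total boundary length (outer) = 113.00 mm.

113.00 mm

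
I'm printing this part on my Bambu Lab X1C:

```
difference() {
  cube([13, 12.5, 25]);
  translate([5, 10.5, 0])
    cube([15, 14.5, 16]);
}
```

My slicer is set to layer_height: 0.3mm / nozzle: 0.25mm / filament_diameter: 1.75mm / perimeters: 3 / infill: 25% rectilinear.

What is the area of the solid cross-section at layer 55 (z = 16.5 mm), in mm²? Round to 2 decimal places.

At z = 16.5 mm: the cube is present — its section is the full 13×12.5 rectangle (area 162.50 mm²); the cube at (5, 10.5) does not reach this height (z outside [0, 16]); After the difference (first − rest): none of the subtracted shapes is present at this height, so the 13×12.5 cube is unchanged — area = 162.50 mm². Overall, the cross-section is a single solid region. Net area = 162.50 mm².

162.50 mm²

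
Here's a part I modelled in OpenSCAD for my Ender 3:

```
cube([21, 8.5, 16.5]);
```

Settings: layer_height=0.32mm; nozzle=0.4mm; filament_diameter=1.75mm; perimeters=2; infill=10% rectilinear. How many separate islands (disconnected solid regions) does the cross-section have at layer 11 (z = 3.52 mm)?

1

At z = 3.52 mm: the cube (footprint 21×8.5) is included at this height. Overall, the cross-section is a single solid region. Island count = 1.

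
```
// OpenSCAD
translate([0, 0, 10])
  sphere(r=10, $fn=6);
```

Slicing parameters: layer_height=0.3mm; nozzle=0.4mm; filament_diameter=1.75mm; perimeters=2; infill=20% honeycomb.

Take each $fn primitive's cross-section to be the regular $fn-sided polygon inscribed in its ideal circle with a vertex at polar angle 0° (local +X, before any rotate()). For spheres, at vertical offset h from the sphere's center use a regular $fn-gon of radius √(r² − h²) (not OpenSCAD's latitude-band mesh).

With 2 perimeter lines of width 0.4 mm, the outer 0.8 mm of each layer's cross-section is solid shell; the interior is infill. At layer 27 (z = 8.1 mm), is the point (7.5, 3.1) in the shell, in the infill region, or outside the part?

shell

At z = 8.1 mm: the sphere: section is a regular 6-gon, circumradius = √(r²−h²) = √(10²−1.9²) = 9.818. Overall, the cross-section is a single solid region. The nearest boundary edge runs (9.82, 0.00)→(4.91, 8.50); distance from the point to it = 0.46 mm. The point is inside the cross-section, 0.46 mm from the nearest boundary — within the 0.8 mm shell band (2 × 0.4).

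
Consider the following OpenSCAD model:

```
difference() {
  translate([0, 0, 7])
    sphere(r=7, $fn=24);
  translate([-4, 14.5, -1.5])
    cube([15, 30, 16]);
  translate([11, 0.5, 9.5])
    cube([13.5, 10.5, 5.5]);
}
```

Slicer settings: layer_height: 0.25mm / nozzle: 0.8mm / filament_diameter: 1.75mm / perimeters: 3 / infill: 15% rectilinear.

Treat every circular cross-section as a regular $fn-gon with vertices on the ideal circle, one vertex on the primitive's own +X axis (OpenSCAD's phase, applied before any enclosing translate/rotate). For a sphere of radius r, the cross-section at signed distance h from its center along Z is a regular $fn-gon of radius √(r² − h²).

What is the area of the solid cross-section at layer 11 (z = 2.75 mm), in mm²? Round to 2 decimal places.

At z = 2.75 mm: the r=7 sphere contributes a regular 24-gon of circumradius √(7²−4.25²) = 5.562 (area = (24/2)·5.562²·sin(360°/24) = 96.09 mm²); the cube at (-4, 14.5) (footprint 15×30) is included at this height (area 450.00 mm²); the cube at (11, 0.5) is not intersected at this z (z outside [9.5, 15]); Taking the first minus the rest: starting from the r=7 sphere (96.09 mm²), the 15×30 cube at (-4, 14.5) misses the remaining region (no effect) — area = 96.09 mm². Overall, the cross-section is a single solid region. Net area = 96.09 mm².

96.09 mm²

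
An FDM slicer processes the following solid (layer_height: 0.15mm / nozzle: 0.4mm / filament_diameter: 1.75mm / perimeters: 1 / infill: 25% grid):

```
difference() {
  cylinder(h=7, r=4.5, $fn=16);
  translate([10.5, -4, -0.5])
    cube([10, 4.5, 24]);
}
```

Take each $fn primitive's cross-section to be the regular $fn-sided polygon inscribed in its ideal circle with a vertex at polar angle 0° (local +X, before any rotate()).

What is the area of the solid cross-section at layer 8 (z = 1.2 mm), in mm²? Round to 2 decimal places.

61.99 mm²

At z = 1.2 mm: the r=4.5 cylinder gives a regular 16-gon of circumradius 4.5 (constant along its height) (area = (16/2)·4.500²·sin(360°/16) = 61.99 mm²); the cube at (10.5, -4) (footprint 10×4.5) is included at this height (area 45.00 mm²); Subtracting the remaining from the first: starting from the r=4.5 cylinder (61.99 mm²), the 10×4.5 cube at (10.5, -4) misses the remaining region (no effect) — area = 61.99 mm². Overall, the cross-section is a single solid region. Net area = 61.99 mm².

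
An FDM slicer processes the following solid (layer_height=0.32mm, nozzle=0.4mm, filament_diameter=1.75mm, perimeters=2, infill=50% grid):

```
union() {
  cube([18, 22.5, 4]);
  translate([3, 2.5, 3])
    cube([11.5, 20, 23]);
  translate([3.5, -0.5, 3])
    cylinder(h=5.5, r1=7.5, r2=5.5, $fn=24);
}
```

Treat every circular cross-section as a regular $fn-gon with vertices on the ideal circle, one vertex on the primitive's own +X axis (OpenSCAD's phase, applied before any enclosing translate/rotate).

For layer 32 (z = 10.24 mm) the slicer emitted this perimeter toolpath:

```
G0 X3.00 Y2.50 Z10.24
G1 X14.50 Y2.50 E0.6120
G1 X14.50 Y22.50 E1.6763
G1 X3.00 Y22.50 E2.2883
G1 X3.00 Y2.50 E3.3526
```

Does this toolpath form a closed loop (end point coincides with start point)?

yes

Start point (G0): (3.00, 2.50). End point (last G1): the path returns to the start — closed.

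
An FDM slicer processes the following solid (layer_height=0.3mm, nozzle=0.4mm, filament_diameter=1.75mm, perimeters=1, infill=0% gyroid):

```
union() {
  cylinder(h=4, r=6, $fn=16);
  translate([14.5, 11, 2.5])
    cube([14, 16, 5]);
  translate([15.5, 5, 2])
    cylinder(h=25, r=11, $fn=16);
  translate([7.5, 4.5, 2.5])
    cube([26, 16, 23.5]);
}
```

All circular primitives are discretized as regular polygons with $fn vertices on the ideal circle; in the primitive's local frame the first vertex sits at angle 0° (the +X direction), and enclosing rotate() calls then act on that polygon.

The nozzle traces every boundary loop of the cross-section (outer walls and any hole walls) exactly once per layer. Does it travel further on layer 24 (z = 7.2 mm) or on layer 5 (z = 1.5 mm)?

Layer 24 (z = 7.2): the cylinder does not reach this height (z outside [0, 4]); the 14×16 cube at (14.5, 11) contributes its full rectangle (perimeter 60.00 mm); the r=11 cylinder at (15.5, 5) gives a regular 16-gon of circumradius 11 (constant along its height) (perimeter = 2·16·11.000·sin(180°/16) = 68.67 mm); the 26×16 cube at (7.5, 4.5) contributes its full rectangle (perimeter 84.00 mm); Taking the union: the regions partially overlap (shared area 313.33 mm²), so the edge portions inside another operand are dropped and the merged outline is re-measured after clipping — boundary = 112.16 mm. So its perimeter = 112.16 mm. Layer 5 (z = 1.5): the r=6 cylinder gives a regular 16-gon of circumradius 6 (constant along its height) (perimeter = 2·16·6.000·sin(180°/16) = 37.46 mm); the cube at (14.5, 11) is not intersected at this z (z outside [2.5, 7.5]); the cylinder at (15.5, 5) is absent (z outside [2, 27]); the cube at (7.5, 4.5) is absent (z outside [2.5, 26]); Taking the union: only the r=6 cylinder is present, so the union is just that shape — boundary = 37.46 mm. So its perimeter = 37.46 mm. Layer 24 is larger (112.16 vs 37.46 mm).

layer 24 (z = 7.2 mm)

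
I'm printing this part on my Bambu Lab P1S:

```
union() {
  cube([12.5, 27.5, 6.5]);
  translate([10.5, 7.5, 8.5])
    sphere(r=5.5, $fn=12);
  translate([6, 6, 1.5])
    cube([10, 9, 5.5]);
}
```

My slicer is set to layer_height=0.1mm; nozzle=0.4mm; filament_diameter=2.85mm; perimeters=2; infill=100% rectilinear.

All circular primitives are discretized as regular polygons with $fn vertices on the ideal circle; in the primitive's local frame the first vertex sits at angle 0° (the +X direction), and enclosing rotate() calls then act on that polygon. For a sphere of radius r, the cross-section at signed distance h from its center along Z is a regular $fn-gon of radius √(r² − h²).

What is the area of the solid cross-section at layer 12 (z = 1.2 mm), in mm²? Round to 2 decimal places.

343.75 mm²

At z = 1.2 mm: the cube is present — its section is the full 12.5×27.5 rectangle (area 343.75 mm²); the sphere at (10.5, 7.5) is not intersected at this z (|z−center|=7.300 > r=5.5); the cube at (6, 6) is not intersected at this z (z outside [1.5, 7]); Merging all regions: only the 12.5×27.5 cube is present, so the union is just that shape — area = 343.75 mm². Overall, the cross-section is a single solid region. Net area = 343.75 mm².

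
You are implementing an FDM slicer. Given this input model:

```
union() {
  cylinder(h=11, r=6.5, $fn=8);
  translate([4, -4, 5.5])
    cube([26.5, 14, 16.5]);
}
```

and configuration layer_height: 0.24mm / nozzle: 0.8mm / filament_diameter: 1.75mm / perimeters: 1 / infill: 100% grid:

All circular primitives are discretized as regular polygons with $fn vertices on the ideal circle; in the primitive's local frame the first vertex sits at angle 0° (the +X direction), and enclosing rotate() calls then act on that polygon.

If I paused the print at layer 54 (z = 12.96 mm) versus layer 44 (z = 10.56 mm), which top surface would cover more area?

Layer 54 (z = 12.96): the cylinder does not reach this height (z outside [0, 11]); the cube at (4, -4) is present — its section is the full 26.5×14 rectangle (area 371.00 mm²); Combining (union): only the 26.5×14 cube at (4, -4) is present, so the union is just that shape — area = 371.00 mm². So its area = 371.00 mm². Layer 44 (z = 10.56): the r=6.5 cylinder gives a regular 8-gon of circumradius 6.5 (constant along its height) (area = (8/2)·6.500²·sin(360°/8) = 119.50 mm²); the cube at (4, -4) is present — its section is the full 26.5×14 rectangle (area 371.00 mm²); Taking the union: the regions partially overlap — summed areas 490.50 mm² minus the doubly-counted overlap 13.88 mm² gives 476.63 mm² — area = 476.63 mm². So its area = 476.63 mm². Layer 44 is larger (476.63 vs 371.00 mm²).

layer 44 (z = 10.56 mm)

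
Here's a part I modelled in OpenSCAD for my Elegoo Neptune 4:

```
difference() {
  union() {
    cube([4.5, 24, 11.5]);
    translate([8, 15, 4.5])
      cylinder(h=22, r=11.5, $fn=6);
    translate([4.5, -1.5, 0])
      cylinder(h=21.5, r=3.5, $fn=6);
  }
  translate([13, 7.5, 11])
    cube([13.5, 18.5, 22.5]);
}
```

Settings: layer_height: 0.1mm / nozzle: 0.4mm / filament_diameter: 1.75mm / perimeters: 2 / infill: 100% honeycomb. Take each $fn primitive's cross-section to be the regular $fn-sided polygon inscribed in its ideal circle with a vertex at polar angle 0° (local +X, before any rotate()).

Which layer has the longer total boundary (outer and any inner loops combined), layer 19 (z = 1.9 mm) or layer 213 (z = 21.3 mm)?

layer 213 (z = 21.3 mm)

Layer 19 (z = 1.9): the cube (footprint 4.5×24) is included at this height (perimeter 57.00 mm); the cylinder at (8, 15) is not intersected at this z (z outside [4.5, 26.5]); the r=3.5 cylinder at (4.5, -1.5) gives a regular 6-gon of circumradius 3.5 (constant along its height) (perimeter = 2·6·3.500·sin(180°/6) = 21.00 mm); Merging all regions: the regions partially overlap (shared area 3.36 mm²), so the edge portions inside another operand are dropped and the merged outline is re-measured after clipping — boundary = 70.32 mm; the cube at (13, 7.5) is absent (z outside [11, 33.5]); Subtracting the remaining from the first: none of the subtracted shapes is present at this height, so that combined region is unchanged — boundary = 70.32 mm. So its perimeter = 70.32 mm. Layer 213 (z = 21.3): the cube is absent (z outside [0, 11.5]); the r=11.5 cylinder at (8, 15) contributes a regular 6-gon of circumradius 11.5 (perimeter = 2·6·11.500·sin(180°/6) = 69.00 mm); the cylinder at (4.5, -1.5): section is a regular 6-gon, circumradius r=3.5 (perimeter = 2·6·3.500·sin(180°/6) = 21.00 mm); Combining (union): the 2 present regions are separate (no shared area or edge), so areas and boundary lengths simply add and each stays a separate island — boundary = 90.00 mm; the cube at (13, 7.5) is present — its section is the full 13.5×18.5 rectangle (perimeter 64.00 mm); Subtracting the remaining from the first: starting from that combined region, the 13.5×18.5 cube at (13, 7.5) partially overlaps it — only the 68.61 mm² overlap (of its 249.75 mm²) is removed, clipping the outline — boundary = 88.72 mm. So its perimeter = 88.72 mm. Layer 213 is larger (88.72 vs 70.32 mm).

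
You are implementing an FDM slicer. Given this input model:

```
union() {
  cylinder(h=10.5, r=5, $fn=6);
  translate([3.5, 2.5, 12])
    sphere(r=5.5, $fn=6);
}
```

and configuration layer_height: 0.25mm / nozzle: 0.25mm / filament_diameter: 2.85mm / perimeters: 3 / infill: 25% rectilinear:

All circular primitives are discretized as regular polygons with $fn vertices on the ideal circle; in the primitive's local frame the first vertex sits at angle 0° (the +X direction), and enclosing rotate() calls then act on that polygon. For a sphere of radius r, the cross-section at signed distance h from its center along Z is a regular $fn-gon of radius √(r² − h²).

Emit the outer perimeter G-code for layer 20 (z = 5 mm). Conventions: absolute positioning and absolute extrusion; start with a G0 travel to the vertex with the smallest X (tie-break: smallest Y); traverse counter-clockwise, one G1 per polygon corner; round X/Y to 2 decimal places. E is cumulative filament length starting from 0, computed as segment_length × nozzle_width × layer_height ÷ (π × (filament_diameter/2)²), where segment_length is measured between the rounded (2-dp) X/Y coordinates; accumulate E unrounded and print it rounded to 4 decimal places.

At z = 5 mm: the cylinder: section is a regular 6-gon, circumradius r=5; the sphere at (3.5, 2.5) is absent (|z−center|=7.000 > r=5.5); Merging all regions: only the r=5 cylinder is present, so the union is just that shape — 1 connected region. The outline is a single polygon with 6 vertices. Extrusion per mm of travel: 0.25 × 0.25 / (π × 1.425²) = 0.009797. Accumulating E over each segment gives final E = 0.2939.

G0 X-5.00 Y0.00 Z5.00
G1 X-2.50 Y-4.33 E0.0490
G1 X2.50 Y-4.33 E0.0980
G1 X5.00 Y0.00 E0.1470
G1 X2.50 Y4.33 E0.1959
G1 X-2.50 Y4.33 E0.2449
G1 X-5.00 Y0.00 E0.2939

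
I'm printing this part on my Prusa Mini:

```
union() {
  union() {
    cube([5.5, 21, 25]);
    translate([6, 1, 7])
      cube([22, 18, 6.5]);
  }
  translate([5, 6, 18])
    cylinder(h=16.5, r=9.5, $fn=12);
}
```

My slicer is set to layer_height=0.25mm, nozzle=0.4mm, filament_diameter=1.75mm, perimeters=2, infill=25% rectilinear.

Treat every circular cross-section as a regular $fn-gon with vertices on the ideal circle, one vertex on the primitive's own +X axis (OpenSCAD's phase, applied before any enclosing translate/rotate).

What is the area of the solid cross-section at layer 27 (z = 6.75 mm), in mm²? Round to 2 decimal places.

115.50 mm²

At z = 6.75 mm: the cube (footprint 5.5×21) is included at this height (area 115.50 mm²); the cube at (6, 1) does not reach this height (z outside [7, 13.5]); Combining (union): only the 5.5×21 cube is present, so the union is just that shape — area = 115.50 mm²; the cylinder at (5, 6) is absent (z outside [18, 34.5]); Taking the union: only the result so far is present, so the union is just that shape — area = 115.50 mm². Overall, the cross-section is a single solid region. Net area = 115.50 mm².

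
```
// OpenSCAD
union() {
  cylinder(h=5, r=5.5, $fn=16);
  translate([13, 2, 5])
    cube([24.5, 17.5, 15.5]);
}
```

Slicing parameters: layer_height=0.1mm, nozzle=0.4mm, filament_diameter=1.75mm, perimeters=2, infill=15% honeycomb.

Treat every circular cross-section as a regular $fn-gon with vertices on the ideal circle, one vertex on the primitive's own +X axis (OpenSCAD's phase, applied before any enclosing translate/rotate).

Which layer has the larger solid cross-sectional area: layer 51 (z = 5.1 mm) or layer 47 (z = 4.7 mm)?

layer 51 (z = 5.1 mm)

Layer 51 (z = 5.1): the cylinder does not reach this height (z outside [0, 5]); the cube at (13, 2) is present — its section is the full 24.5×17.5 rectangle (area 428.75 mm²); Taking the union: only the 24.5×17.5 cube at (13, 2) is present, so the union is just that shape — area = 428.75 mm². So its area = 428.75 mm². Layer 47 (z = 4.7): the cylinder: section is a regular 16-gon, circumradius r=5.5 (area = (16/2)·5.500²·sin(360°/16) = 92.61 mm²); the cube at (13, 2) is not intersected at this z (z outside [5, 20.5]); Combining (union): only the r=5.5 cylinder is present, so the union is just that shape — area = 92.61 mm². So its area = 92.61 mm². Layer 51 is larger (428.75 vs 92.61 mm²).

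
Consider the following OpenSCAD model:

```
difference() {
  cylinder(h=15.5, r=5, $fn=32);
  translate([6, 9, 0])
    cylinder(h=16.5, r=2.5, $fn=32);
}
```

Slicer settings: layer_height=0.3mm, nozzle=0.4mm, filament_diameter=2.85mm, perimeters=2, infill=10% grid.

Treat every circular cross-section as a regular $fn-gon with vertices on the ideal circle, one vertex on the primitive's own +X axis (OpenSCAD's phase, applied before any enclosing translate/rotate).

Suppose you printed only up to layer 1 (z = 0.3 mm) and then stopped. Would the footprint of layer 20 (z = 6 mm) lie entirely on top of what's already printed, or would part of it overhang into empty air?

Compare the two slices. At z = 0.3: the cylinder: section is a regular 32-gon, circumradius r=5 (area = (32/2)·5.000²·sin(360°/32) = 78.04 mm²); the r=2.5 cylinder at (6, 9) contributes a regular 32-gon of circumradius 2.5 (area = (32/2)·2.500²·sin(360°/32) = 19.51 mm²); Subtracting the remaining from the first: starting from the r=5 cylinder (78.04 mm²), the r=2.5 cylinder at (6, 9) misses the remaining region (no effect) — area = 78.04 mm². At z = 6: the r=5 cylinder contributes a regular 32-gon of circumradius 5 (area = (32/2)·5.000²·sin(360°/32) = 78.04 mm²); the r=2.5 cylinder at (6, 9) gives a regular 32-gon of circumradius 2.5 (constant along its height) (area = (32/2)·2.500²·sin(360°/32) = 19.51 mm²); Taking the first minus the rest: starting from the r=5 cylinder (78.04 mm²), the r=2.5 cylinder at (6, 9) misses the remaining region (no effect) — area = 78.04 mm². Checking containment: the cross-section at z = 6 is a subset of the cross-section at z = 0.3.

entirely on top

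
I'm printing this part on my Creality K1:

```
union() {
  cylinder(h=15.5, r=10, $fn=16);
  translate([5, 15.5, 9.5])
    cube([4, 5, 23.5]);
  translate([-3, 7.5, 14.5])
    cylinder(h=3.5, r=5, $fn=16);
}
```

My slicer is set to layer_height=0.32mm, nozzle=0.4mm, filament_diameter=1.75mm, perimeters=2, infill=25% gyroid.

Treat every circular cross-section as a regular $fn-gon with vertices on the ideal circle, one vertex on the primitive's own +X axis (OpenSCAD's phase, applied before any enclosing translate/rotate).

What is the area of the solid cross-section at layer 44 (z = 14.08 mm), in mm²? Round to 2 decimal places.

At z = 14.08 mm: the r=10 cylinder gives a regular 16-gon of circumradius 10 (constant along its height) (area = (16/2)·10.000²·sin(360°/16) = 306.15 mm²); the cube at (5, 15.5) (footprint 4×5) is included at this height (area 20.00 mm²); the cylinder at (-3, 7.5) is absent (z outside [14.5, 18]); Combining (union): the 2 present regions are separate (no shared area or edge), so areas and boundary lengths simply add and each stays a separate island — area = 326.15 mm². Overall, the cross-section has 2 separate islands. Net area = 326.15 mm².

326.15 mm²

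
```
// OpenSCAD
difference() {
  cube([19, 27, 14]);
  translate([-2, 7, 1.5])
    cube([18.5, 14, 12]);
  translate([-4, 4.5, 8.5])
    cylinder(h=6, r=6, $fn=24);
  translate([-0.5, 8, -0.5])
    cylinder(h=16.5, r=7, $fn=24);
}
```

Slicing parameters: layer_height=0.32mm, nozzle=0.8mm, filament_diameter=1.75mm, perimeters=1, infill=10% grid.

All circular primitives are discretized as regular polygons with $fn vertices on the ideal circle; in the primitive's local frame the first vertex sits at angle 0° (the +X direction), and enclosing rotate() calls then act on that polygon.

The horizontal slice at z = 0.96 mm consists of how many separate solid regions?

1

At z = 0.96 mm: the 19×27 cube contributes its full rectangle; the cube at (-2, 7) is absent (z outside [1.5, 13.5]); the cylinder at (-4, 4.5) does not reach this height (z outside [8.5, 14.5]); the cylinder at (-0.5, 8): section is a regular 24-gon, circumradius r=7; Subtracting the remaining from the first: starting from the 19×27 cube, the r=7 cylinder at (-0.5, 8) partially overlaps it — only the 69.13 mm² overlap (of its 152.19 mm²) is removed, clipping the outline — 1 connected region. The result has 1 disconnected region.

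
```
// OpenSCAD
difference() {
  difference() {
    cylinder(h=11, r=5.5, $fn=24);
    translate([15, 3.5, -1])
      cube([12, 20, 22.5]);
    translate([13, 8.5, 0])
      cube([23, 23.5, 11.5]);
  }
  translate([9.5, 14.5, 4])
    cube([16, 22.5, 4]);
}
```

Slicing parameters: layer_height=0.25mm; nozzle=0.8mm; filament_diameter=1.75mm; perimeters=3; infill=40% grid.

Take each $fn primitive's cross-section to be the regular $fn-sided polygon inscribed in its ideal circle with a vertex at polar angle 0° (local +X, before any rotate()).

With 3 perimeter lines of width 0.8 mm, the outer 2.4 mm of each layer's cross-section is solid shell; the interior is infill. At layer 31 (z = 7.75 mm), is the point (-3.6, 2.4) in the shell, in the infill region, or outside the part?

At z = 7.75 mm: the cylinder: section is a regular 24-gon, circumradius r=5.5; the cube at (15, 3.5) (footprint 12×20) is included at this height; the cube at (13, 8.5) (footprint 23×23.5) is included at this height; Taking the first minus the rest: starting from the r=5.5 cylinder, the 12×20 cube at (15, 3.5) misses the remaining region (no effect); the 23×23.5 cube at (13, 8.5) misses the remaining region (no effect) — 1 connected region; the cube at (9.5, 14.5) (footprint 16×22.5) is included at this height; After the difference (first − rest): starting from the result so far, the 16×22.5 cube at (9.5, 14.5) misses the remaining region (no effect) — 1 connected region. Overall, the cross-section is a single solid region. The nearest boundary edge runs (-4.76, 2.75)→(-3.89, 3.89); distance from the point to it = 1.14 mm. The point is inside the cross-section, 1.14 mm from the nearest boundary — within the 2.4 mm shell band (3 × 0.8).

shell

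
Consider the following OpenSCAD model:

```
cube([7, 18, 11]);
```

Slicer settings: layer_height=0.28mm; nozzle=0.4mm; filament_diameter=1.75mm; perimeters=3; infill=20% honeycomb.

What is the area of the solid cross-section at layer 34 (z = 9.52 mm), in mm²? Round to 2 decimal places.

126.00 mm²

At z = 9.52 mm: the 7×18 cube contributes its full rectangle (area 126.00 mm²). Overall, the cross-section is a single solid region. Net area = 126.00 mm².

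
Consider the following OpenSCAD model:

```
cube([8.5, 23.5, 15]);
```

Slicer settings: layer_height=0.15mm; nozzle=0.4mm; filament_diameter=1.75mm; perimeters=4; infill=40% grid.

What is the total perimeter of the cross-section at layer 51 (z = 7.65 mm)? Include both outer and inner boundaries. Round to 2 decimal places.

64.00 mm

At z = 7.65 mm: the cube is present — its section is the full 8.5×23.5 rectangle (perimeter 64.00 mm). Overall, the cross-section is a single solid region. Total boundary length (outer) = 64.00 mm.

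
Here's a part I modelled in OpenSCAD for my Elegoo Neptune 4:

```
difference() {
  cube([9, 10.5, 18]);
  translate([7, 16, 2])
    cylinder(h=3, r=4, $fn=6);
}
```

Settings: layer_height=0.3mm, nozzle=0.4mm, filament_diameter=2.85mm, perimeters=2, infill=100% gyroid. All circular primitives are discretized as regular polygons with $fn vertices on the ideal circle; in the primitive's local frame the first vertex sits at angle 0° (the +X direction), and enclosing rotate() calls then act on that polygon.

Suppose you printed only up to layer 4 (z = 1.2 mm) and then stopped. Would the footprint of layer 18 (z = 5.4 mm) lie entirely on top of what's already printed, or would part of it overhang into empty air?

entirely on top

Compare the two slices. At z = 1.2: the cube is present — its section is the full 9×10.5 rectangle (area 94.50 mm²); the cylinder at (7, 16) does not reach this height (z outside [2, 5]); Subtracting the remaining from the first: none of the subtracted shapes is present at this height, so the 9×10.5 cube is unchanged — area = 94.50 mm². At z = 5.4: the cube (footprint 9×10.5) is included at this height (area 94.50 mm²); the cylinder at (7, 16) does not reach this height (z outside [2, 5]); Taking the first minus the rest: none of the subtracted shapes is present at this height, so the 9×10.5 cube is unchanged — area = 94.50 mm². Checking containment: the cross-section at z = 5.4 is a subset of the cross-section at z = 1.2.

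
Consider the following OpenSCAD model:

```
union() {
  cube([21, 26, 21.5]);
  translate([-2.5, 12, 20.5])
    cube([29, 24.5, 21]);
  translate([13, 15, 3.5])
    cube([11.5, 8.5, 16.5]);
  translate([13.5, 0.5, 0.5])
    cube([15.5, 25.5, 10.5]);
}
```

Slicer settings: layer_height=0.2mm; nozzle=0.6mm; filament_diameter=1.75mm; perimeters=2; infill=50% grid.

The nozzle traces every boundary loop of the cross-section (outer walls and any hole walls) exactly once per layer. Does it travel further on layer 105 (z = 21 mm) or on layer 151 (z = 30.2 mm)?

layer 105 (z = 21 mm)

Layer 105 (z = 21): the cube is present — its section is the full 21×26 rectangle (perimeter 94.00 mm); the cube at (-2.5, 12) (footprint 29×24.5) is included at this height (perimeter 107.00 mm); the cube at (13, 15) does not reach this height (z outside [3.5, 20]); the cube at (13.5, 0.5) is not intersected at this z (z outside [0.5, 11]); Merging all regions: the regions partially overlap (shared area 294.00 mm²), so the edge portions inside another operand are dropped and the merged outline is re-measured after clipping — boundary = 131.00 mm. So its perimeter = 131.00 mm. Layer 151 (z = 30.2): the cube does not reach this height (z outside [0, 21.5]); the cube at (-2.5, 12) (footprint 29×24.5) is included at this height (perimeter 107.00 mm); the cube at (13, 15) does not reach this height (z outside [3.5, 20]); the cube at (13.5, 0.5) does not reach this height (z outside [0.5, 11]); Taking the union: only the 29×24.5 cube at (-2.5, 12) is present, so the union is just that shape — boundary = 107.00 mm. So its perimeter = 107.00 mm. Layer 105 is larger (131.00 vs 107.00 mm).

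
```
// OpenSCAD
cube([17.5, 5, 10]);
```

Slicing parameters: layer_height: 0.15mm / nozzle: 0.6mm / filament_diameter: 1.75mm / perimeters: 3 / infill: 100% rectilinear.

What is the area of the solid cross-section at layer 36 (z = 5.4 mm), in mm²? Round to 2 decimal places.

At z = 5.4 mm: the 17.5×5 cube contributes its full rectangle (area 87.50 mm²). Overall, the cross-section is a single solid region. Net area = 87.50 mm².

87.50 mm²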